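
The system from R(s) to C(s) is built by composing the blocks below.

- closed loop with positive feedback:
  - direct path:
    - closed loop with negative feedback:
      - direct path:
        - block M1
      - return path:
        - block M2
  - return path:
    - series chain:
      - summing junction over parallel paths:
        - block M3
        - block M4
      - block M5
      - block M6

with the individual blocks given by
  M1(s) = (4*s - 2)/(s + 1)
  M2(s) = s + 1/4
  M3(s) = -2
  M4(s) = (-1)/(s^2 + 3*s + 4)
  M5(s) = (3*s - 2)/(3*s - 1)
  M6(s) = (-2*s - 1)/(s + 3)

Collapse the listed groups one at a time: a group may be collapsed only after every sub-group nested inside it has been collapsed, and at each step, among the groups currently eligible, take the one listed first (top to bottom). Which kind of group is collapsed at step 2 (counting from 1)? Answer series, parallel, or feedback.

The answer is parallel.

Reasoning:
(1) feedback reduction of M1, M2
(2) reduce the parallel group M3, M4
(3) cascade (M3+M4), M5, M6
(4) reduce the feedback loop with forward [M1/(1+M1*M2)] and return ((M3+M4)*M5*M6)
At step 2 the group reduced is parallel.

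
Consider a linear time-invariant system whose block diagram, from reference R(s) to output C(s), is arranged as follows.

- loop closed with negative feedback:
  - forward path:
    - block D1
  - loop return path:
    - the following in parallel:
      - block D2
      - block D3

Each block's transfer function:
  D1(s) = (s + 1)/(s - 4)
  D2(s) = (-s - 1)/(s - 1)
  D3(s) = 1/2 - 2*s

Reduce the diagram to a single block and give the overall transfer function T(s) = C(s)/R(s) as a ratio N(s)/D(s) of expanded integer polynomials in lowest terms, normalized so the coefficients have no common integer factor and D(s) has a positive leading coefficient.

Reducing step by step:

1. sum the parallel branches D2, D3 = (-4*s^2 + 3*s - 3)/(2*s - 2)
2. collapse the loop (D1 forward, (D2+D3) return): this yields T(s), and no further normalization is needed

Answer: (2 - 2*s^2)/(4*s^3 - s^2 + 10*s - 5)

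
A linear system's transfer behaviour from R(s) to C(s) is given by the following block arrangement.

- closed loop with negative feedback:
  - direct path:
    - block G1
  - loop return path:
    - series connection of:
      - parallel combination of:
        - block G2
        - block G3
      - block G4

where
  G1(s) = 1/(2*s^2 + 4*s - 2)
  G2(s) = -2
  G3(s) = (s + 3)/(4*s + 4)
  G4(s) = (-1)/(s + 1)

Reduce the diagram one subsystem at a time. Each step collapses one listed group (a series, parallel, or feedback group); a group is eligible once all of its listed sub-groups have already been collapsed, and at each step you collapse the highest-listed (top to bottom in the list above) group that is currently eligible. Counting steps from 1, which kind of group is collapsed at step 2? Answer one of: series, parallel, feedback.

Step 1 - parallel reduction of G2, G3
Step 2 - cascade (G2+G3), G4
Step 3 - collapse the loop (G1 forward, ((G2+G3)*G4) return)
Step 2 collapses a series group.

Hence the answer: series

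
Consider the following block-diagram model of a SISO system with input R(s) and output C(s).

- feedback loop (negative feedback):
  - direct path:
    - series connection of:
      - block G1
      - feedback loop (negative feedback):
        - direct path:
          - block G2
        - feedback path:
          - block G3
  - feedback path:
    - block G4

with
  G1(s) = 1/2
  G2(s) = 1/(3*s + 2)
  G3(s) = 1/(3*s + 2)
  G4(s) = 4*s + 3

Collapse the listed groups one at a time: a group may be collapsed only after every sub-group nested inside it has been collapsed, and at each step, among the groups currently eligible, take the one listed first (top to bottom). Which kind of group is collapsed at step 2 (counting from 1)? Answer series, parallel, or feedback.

The answer is series.

Reasoning:
[1] collapse the loop (G2 forward, G3 return)
[2] cascade G1, [G2/(1+G2*G3)]
[3] apply the feedback formula to (G1*[G2/(1+G2*G3)]), G4
Step 2 collapses a series group.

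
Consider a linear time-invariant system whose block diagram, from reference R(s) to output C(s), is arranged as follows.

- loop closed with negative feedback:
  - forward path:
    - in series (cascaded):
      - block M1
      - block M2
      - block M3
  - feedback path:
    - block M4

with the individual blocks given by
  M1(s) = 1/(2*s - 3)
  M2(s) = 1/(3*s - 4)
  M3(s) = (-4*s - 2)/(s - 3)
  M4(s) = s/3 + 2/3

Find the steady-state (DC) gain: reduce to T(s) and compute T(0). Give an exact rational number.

Step 1 - combine M1, M2, M3 in series; result (-4*s - 2)/(6*s^3 - 35*s^2 + 63*s - 36)
Step 2 - feedback reduction of (M1*M2*M3), M4; result (-12*s - 6)/(18*s^3 - 109*s^2 + 179*s - 112)
The step-2 result is T(s). Setting s = 0: T(0) = -6/(-112) = 3/56.

Final answer: 3/56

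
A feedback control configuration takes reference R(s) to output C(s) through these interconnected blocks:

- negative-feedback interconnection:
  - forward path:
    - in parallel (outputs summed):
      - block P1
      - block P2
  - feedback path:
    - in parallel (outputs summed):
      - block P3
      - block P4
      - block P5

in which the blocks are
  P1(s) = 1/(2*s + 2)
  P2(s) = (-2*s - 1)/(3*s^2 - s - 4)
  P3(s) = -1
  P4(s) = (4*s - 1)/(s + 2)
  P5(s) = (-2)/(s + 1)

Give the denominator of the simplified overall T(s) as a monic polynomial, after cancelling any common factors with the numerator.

The answer is s^4 + 13*s^3/6 - 3*s^2 - 3*s/2 + 13/3.

Reasoning:
Step 1: add P1, P2 (parallel) gives (-s - 6)/(6*s^2 - 2*s - 8)
Step 2: combine P3, P4, P5 in parallel gives (3*s^2 - 2*s - 7)/(s^2 + 3*s + 2)
Step 3: close the feedback loop around (P1+P2), (P3+P4+P5) gives (-s^3 - 9*s^2 - 20*s - 12)/(6*s^4 + 13*s^3 - 18*s^2 - 9*s + 26)
The result of step 3 is T(s) in lowest terms. Its denominator has leading coefficient 6; dividing the denominator through by 6 makes it monic.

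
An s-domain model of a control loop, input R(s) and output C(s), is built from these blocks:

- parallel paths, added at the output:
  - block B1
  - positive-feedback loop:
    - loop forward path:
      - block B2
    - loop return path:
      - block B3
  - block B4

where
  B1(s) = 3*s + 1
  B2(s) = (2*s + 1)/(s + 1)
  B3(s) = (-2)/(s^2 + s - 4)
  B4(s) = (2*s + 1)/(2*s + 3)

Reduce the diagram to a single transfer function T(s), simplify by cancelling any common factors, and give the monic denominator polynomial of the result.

1. close the feedback loop around B2, B3; result (2*s^3 + 3*s^2 - 7*s - 4)/(s^3 + 2*s^2 + s - 2)
2. sum the parallel branches B1, [B2/(1-B2*B3)], B4; result (6*s^5 + 29*s^4 + 48*s^3 + 4*s^2 - 51*s - 20)/(2*s^4 + 7*s^3 + 8*s^2 - s - 6)
Step 2 gives the fully reduced T(s), with no common factor left to cancel. The denominator's leading coefficient is 2, so divide each of its coefficients by 2 to get the monic form.

Answer: s^4 + 7*s^3/2 + 4*s^2 - s/2 - 3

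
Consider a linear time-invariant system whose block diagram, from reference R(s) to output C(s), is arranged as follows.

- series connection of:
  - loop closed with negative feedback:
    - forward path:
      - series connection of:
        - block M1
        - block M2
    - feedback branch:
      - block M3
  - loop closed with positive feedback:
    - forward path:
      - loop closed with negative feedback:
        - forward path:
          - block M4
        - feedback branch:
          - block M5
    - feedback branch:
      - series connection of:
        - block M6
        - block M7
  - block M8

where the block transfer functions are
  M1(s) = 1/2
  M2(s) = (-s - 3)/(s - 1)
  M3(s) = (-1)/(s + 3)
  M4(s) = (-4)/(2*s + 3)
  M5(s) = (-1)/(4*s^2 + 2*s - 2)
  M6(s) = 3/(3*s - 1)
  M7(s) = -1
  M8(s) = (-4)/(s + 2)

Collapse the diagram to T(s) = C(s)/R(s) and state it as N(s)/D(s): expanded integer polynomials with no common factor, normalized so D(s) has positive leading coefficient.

Step 1: reduce the series chain M1, M2: (-s - 3)/(2*s - 2)
Step 2: apply the feedback formula to (M1*M2), M3: (-s - 3)/(2*s - 1)
Step 3: apply the feedback formula to M4, M5: (-8*s^2 - 4*s + 4)/(4*s^3 + 8*s^2 + s - 1)
Step 4: cascade M6, M7: (-3)/(3*s - 1)
Step 5: feedback reduction of [M4/(1+M4*M5)], (M6*M7): (-24*s^3 - 4*s^2 + 16*s - 4)/(12*s^4 + 20*s^3 - 29*s^2 - 16*s + 13)
Step 6: cascade [(M1*M2)/(1+(M1*M2)*M3)], [[M4/(1+M4*M5)]/(1-[M4/(1+M4*M5)]*(M6*M7))], M8: this yields T(s), and no further normalization is needed

Therefore the answer is (-48*s^3 - 176*s^2 - 80*s + 48)/(12*s^5 + 44*s^4 + 11*s^3 - 74*s^2 - 19*s + 26).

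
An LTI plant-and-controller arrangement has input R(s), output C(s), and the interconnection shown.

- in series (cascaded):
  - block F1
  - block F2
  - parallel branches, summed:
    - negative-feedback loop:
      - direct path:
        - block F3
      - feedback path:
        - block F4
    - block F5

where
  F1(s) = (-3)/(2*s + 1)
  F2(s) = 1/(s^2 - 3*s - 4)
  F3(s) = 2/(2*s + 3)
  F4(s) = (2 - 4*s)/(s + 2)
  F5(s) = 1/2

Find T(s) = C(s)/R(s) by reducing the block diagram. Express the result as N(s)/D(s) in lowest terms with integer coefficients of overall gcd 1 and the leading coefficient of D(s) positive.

Reducing step by step:

Step 1: feedback reduction of F3, F4: (2*s + 4)/(2*s^2 - s + 10)
Step 2: reduce the parallel group [F3/(1+F3*F4)], F5: (2*s^2 + 3*s + 18)/(4*s^2 - 2*s + 20)
Step 3: reduce the series chain F1, F2, ([F3/(1+F3*F4)]+F5): this yields T(s), and no further normalization is needed

Answer: (-6*s^2 - 9*s - 54)/(8*s^5 - 24*s^4 + 6*s^3 - 94*s^2 - 212*s - 80)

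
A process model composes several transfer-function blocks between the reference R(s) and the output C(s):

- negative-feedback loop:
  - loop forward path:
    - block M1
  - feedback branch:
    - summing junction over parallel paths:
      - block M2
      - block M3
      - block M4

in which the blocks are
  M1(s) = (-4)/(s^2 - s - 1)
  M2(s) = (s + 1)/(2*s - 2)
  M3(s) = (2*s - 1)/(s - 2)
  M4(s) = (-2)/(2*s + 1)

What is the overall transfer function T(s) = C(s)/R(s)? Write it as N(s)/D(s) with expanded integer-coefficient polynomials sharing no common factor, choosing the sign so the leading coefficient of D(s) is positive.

Step 1 - reduce the parallel group M2, M3, M4 -> (10*s^3 - 13*s^2 + 5*s - 8)/(4*s^3 - 10*s^2 + 2*s + 4)
Step 2 - feedback reduction of M1, (M2+M3+M4), giving the overall T(s)

Final answer: (-8*s^3 + 20*s^2 - 4*s - 8)/(2*s^5 - 7*s^4 - 16*s^3 + 32*s^2 - 13*s + 14)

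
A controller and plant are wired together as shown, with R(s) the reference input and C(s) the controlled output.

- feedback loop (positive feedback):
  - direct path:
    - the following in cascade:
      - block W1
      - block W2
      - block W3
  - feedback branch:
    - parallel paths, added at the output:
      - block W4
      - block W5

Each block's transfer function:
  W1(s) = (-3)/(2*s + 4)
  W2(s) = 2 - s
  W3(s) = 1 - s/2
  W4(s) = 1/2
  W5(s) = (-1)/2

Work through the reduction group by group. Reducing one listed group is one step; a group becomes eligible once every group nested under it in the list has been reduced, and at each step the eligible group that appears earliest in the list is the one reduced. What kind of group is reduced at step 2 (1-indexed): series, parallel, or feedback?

Step 1 - combine W1, W2, W3 in series
Step 2 - reduce the parallel group W4, W5
Step 3 - collapse the loop ((W1*W2*W3) forward, (W4+W5) return)
Step 2 collapses a parallel group.

Therefore the answer is parallel.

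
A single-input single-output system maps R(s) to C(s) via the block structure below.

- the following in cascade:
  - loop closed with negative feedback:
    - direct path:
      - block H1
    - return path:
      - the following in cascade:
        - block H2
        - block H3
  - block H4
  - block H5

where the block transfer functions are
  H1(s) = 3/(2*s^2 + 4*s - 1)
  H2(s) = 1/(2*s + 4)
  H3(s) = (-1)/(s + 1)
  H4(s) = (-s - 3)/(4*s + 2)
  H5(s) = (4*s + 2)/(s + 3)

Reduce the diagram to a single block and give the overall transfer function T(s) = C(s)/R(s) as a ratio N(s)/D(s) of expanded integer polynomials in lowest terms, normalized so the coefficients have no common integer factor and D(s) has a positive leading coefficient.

1. cascade H2, H3 gives (-1)/(2*s^2 + 6*s + 4)
2. feedback reduction of H1, (H2*H3) gives (6*s^2 + 18*s + 12)/(4*s^4 + 20*s^3 + 30*s^2 + 10*s - 7)
3. multiply [H1/(1+H1*(H2*H3))], H4, H5 (series), which is the overall transfer function T(s) = C(s)/R(s) in lowest terms

Answer: (-6*s^2 - 18*s - 12)/(4*s^4 + 20*s^3 + 30*s^2 + 10*s - 7)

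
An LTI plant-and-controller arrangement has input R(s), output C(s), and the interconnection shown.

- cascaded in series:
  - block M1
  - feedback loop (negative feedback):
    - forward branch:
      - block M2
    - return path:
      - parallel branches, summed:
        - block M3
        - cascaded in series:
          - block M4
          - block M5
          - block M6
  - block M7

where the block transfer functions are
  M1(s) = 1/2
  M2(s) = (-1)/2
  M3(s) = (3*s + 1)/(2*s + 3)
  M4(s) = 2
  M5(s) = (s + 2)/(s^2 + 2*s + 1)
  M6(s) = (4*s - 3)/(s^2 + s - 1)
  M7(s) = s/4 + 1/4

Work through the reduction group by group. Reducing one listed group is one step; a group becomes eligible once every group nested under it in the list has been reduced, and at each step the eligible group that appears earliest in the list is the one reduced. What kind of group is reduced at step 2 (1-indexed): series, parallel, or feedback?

Answer: parallel

Working:
[1] combine M4, M5, M6 in series
[2] reduce the parallel group M3, (M4*M5*M6)
[3] collapse the loop (M2 forward, (M3+(M4*M5*M6)) return)
[4] multiply M1, [M2/(1+M2*(M3+(M4*M5*M6)))], M7 (series)
Step 2 collapses a parallel group.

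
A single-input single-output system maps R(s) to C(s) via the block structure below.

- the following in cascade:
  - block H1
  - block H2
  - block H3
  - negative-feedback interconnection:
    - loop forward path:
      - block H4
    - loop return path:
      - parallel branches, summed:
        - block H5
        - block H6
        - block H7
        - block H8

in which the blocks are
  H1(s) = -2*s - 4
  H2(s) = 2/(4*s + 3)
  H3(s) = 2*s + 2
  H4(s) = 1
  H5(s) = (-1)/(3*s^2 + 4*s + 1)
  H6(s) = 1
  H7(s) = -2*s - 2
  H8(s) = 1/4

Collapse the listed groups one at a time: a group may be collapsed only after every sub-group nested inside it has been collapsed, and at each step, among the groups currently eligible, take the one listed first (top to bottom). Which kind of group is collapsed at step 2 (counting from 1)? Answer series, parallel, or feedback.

Step 1. sum the parallel branches H5, H6, H7, H8
Step 2. collapse the loop (H4 forward, (H5+H6+H7+H8) return)
Step 3. reduce the series chain H1, H2, H3, [H4/(1+H4*(H5+H6+H7+H8))]
So the answer for step 2 is feedback.

Answer: feedback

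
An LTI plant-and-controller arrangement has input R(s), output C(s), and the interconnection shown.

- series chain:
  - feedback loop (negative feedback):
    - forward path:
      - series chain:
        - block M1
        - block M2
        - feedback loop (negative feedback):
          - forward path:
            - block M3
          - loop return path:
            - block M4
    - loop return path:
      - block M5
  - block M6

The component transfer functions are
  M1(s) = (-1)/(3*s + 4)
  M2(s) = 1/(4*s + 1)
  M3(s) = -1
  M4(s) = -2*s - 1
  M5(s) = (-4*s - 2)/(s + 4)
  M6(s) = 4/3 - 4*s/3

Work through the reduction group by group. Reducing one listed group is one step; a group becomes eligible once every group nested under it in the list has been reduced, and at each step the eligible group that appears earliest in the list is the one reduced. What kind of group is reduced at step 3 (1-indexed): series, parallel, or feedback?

The answer is feedback.

Reasoning:
(1) collapse the loop (M3 forward, M4 return)
(2) cascade M1, M2, [M3/(1+M3*M4)]
(3) apply the feedback formula to (M1*M2*[M3/(1+M3*M4)]), M5
(4) combine [(M1*M2*[M3/(1+M3*M4)])/(1+(M1*M2*[M3/(1+M3*M4)])*M5)], M6 in series
At step 3 the group reduced is feedback.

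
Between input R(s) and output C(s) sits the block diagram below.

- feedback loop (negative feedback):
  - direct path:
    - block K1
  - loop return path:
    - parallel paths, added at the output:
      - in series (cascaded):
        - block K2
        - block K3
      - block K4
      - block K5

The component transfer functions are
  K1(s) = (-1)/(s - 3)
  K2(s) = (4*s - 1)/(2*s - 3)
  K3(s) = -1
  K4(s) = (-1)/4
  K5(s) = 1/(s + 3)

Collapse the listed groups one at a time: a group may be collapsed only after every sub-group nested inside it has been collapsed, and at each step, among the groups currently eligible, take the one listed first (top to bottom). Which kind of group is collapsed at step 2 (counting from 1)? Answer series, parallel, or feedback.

Reducing step by step:

(1) multiply K2, K3 (series)
(2) reduce the parallel group (K2*K3), K4, K5
(3) reduce the feedback loop with forward K1 and return ((K2*K3)+K4+K5)
At step 2 the group reduced is parallel.

Answer: parallel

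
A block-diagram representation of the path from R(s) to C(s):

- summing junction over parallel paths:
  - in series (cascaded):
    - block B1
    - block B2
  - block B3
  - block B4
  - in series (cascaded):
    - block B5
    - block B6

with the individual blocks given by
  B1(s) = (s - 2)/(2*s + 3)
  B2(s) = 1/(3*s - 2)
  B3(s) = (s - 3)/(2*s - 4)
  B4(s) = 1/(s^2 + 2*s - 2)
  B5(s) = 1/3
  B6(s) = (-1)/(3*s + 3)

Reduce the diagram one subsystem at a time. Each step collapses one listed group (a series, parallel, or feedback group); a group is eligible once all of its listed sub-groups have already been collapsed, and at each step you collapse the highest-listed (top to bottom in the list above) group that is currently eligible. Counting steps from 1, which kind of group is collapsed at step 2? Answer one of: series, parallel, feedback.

(1) combine B1, B2 in series
(2) series reduction of B5, B6
(3) reduce the parallel group (B1*B2), B3, B4, (B5*B6)
The group at step 2 is a series group.

Hence the answer: series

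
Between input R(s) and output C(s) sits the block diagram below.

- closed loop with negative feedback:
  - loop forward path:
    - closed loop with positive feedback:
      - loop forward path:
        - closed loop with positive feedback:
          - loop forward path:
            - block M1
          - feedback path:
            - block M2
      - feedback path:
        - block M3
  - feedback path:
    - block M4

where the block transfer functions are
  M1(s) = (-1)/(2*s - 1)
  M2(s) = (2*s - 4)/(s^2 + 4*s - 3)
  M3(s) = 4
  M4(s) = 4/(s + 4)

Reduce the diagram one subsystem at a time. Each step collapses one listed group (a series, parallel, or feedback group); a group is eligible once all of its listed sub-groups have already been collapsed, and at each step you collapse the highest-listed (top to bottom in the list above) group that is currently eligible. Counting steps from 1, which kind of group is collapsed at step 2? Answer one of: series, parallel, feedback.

The answer is feedback.

Reasoning:
(1) collapse the loop (M1 forward, M2 return)
(2) apply the feedback formula to [M1/(1-M1*M2)], M3
(3) reduce the feedback loop with forward [[M1/(1-M1*M2)]/(1-[M1/(1-M1*M2)]*M3)] and return M4
Step 2: feedback.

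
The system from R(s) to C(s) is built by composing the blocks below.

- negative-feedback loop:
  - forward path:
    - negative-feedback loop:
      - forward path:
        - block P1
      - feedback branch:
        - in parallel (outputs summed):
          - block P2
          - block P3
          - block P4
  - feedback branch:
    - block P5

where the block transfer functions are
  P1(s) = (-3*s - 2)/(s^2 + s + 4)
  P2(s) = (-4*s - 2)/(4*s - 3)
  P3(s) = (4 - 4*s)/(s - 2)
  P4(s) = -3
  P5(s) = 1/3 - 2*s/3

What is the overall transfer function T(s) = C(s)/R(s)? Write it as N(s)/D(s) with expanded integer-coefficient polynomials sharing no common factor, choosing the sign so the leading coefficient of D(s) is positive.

Step 1. parallel reduction of P2, P3, P4: (-32*s^2 + 67*s - 26)/(4*s^2 - 11*s + 6)
Step 2. collapse the loop (P1 forward, (P2+P3+P4) return): (-12*s^3 + 25*s^2 + 4*s - 12)/(4*s^4 + 89*s^3 - 126*s^2 - 94*s + 76)
Step 3. feedback reduction of [P1/(1+P1*(P2+P3+P4))], P5, giving the overall T(s)

Final answer: (-36*s^3 + 75*s^2 + 12*s - 36)/(36*s^4 + 205*s^3 - 361*s^2 - 254*s + 216)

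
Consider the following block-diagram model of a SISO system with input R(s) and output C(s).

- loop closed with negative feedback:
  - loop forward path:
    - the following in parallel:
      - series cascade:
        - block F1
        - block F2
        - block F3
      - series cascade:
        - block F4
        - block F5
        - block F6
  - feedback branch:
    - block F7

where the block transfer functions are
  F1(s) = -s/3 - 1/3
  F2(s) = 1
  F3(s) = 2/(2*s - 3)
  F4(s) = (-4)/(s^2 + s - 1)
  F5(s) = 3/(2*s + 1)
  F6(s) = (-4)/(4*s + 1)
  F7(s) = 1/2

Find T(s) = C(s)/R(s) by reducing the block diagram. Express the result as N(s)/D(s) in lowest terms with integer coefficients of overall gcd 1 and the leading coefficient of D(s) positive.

(1) cascade F1, F2, F3 gives (-2*s - 2)/(6*s - 9)
(2) reduce the series chain F4, F5, F6 gives 48/(8*s^4 + 14*s^3 - s^2 - 5*s - 1)
(3) sum the parallel branches (F1*F2*F3), (F4*F5*F6) gives (-16*s^5 - 44*s^4 - 26*s^3 + 12*s^2 + 300*s - 430)/(48*s^5 + 12*s^4 - 132*s^3 - 21*s^2 + 39*s + 9)
(4) reduce the feedback loop with forward ((F1*F2*F3)+(F4*F5*F6)) and return F7, giving the overall T(s)

Hence the answer: (-16*s^5 - 44*s^4 - 26*s^3 + 12*s^2 + 300*s - 430)/(40*s^5 - 10*s^4 - 145*s^3 - 15*s^2 + 189*s - 206)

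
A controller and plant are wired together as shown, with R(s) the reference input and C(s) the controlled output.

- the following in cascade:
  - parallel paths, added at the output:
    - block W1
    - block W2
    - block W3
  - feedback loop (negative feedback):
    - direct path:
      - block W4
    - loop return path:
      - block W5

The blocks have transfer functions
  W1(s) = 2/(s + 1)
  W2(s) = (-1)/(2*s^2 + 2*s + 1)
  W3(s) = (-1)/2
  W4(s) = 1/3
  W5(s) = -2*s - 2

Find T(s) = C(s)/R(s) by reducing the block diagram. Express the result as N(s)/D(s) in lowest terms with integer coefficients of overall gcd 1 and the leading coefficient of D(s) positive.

Reducing step by step:

[1] combine W1, W2, W3 in parallel; result (-2*s^3 + 4*s^2 + 3*s + 1)/(4*s^3 + 8*s^2 + 6*s + 2)
[2] collapse the loop (W4 forward, W5 return); result (-1)/(2*s - 1)
[3] cascade (W1+W2+W3), [W4/(1+W4*W5)], giving the overall T(s)

Answer: (2*s^3 - 4*s^2 - 3*s - 1)/(8*s^4 + 12*s^3 + 4*s^2 - 2*s - 2)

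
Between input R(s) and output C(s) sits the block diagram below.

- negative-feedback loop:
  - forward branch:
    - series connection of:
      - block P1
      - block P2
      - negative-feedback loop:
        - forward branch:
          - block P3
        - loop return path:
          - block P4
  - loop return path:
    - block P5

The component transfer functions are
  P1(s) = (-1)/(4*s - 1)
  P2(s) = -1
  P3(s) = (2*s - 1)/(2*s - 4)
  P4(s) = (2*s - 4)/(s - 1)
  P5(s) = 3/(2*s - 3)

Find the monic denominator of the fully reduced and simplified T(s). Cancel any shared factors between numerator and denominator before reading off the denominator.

Reducing step by step:

[1] collapse the loop (P3 forward, P4 return); result (2*s^2 - 3*s + 1)/(6*s^2 - 16*s + 8)
[2] series reduction of P1, P2, [P3/(1+P3*P4)]; result (2*s^2 - 3*s + 1)/(24*s^3 - 70*s^2 + 48*s - 8)
[3] close the feedback loop around (P1*P2*[P3/(1+P3*P4)]), P5; result (4*s^3 - 12*s^2 + 11*s - 3)/(48*s^4 - 212*s^3 + 312*s^2 - 169*s + 27)
That last expression is T(s), already simplified. Scaling its denominator by 1/48 (the reciprocal of the leading coefficient) yields the monic denominator.

Answer: s^4 - 53*s^3/12 + 13*s^2/2 - 169*s/48 + 9/16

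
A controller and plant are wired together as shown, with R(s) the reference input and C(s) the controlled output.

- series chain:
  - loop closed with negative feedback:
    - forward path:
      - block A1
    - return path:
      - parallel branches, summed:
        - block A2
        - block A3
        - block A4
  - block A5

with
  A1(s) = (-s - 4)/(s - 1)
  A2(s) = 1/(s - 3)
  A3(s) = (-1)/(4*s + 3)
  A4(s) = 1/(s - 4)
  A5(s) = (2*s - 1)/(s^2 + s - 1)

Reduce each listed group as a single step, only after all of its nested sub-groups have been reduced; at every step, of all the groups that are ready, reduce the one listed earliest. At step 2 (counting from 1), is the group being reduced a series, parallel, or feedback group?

Reducing step by step:

(1) add A2, A3, A4 (parallel)
(2) close the feedback loop around A1, (A2+A3+A4)
(3) reduce the series chain [A1/(1+A1*(A2+A3+A4))], A5
Step 2: feedback.

Answer: feedback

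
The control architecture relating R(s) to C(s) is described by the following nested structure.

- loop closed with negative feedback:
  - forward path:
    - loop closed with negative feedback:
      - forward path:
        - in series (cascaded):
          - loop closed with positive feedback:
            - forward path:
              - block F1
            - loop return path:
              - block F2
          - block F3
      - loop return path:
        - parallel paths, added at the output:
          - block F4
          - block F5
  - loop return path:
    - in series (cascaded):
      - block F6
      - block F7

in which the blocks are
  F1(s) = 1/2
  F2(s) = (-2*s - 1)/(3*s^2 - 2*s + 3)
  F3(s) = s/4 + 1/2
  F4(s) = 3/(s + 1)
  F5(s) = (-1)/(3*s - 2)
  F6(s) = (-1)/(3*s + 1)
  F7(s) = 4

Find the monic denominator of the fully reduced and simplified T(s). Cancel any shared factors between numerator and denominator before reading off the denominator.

Reducing step by step:

Step 1. collapse the loop (F1 forward, F2 return) gives (3*s^2 - 2*s + 3)/(6*s^2 - 2*s + 7)
Step 2. reduce the series chain [F1/(1-F1*F2)], F3 gives (3*s^3 + 4*s^2 - s + 6)/(24*s^2 - 8*s + 28)
Step 3. reduce the parallel group F4, F5 gives (8*s - 7)/(3*s^2 + s - 2)
Step 4. reduce the feedback loop with forward ([F1/(1-F1*F2)]*F3) and return (F4+F5) gives (9*s^5 + 15*s^4 - 5*s^3 + 9*s^2 + 8*s - 12)/(96*s^4 + 11*s^3 - 8*s^2 + 99*s - 98)
Step 5. reduce the series chain F6, F7 gives (-4)/(3*s + 1)
Step 6. collapse the loop ([([F1/(1-F1*F2)]*F3)/(1+([F1/(1-F1*F2)]*F3)*(F4+F5))] forward, (F6*F7) return) gives (27*s^6 + 54*s^5 + 22*s^3 + 33*s^2 - 28*s - 12)/(252*s^5 + 69*s^4 + 7*s^3 + 253*s^2 - 227*s - 50)
T(s) is the step-6 result (common factors already cancelled). Leading coefficient of the denominator: 252. Divide through by 252 for the monic polynomial.

Answer: s^5 + 23*s^4/84 + s^3/36 + 253*s^2/252 - 227*s/252 - 25/126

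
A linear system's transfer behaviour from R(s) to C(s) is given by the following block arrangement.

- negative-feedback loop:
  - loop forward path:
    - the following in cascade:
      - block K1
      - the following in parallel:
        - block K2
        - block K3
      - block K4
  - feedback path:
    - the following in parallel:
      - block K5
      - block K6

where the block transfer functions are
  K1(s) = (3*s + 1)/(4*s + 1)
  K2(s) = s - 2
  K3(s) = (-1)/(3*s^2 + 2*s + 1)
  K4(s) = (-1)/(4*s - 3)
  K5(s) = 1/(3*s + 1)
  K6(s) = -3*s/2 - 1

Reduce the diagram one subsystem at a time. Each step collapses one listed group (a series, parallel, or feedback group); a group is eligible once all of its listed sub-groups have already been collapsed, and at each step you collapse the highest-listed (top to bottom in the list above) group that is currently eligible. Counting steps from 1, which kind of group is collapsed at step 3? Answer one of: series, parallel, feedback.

Reducing step by step:

(1) sum the parallel branches K2, K3
(2) cascade K1, (K2+K3), K4
(3) add K5, K6 (parallel)
(4) feedback reduction of (K1*(K2+K3)*K4), (K5+K6)
Step 3: parallel.

Answer: parallel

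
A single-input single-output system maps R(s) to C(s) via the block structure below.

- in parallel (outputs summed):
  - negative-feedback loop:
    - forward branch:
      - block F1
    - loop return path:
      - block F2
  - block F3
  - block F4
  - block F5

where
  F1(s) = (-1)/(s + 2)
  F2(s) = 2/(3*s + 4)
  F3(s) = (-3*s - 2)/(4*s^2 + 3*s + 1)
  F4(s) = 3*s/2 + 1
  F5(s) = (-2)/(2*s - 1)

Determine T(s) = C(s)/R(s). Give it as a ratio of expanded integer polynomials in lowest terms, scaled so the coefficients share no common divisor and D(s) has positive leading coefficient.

[1] close the feedback loop around F1, F2 -> (-3*s - 4)/(3*s^2 + 10*s + 6)
[2] combine [F1/(1+F1*F2)], F3, F4, F5 in parallel - this is the overall T(s), already in the required normalized form

Therefore the answer is (72*s^6 + 306*s^5 + 235*s^4 - 271*s^3 - 368*s^2 - 120*s - 4)/(48*s^5 + 172*s^4 + 130*s^3 - 2*s^2 - 32*s - 12).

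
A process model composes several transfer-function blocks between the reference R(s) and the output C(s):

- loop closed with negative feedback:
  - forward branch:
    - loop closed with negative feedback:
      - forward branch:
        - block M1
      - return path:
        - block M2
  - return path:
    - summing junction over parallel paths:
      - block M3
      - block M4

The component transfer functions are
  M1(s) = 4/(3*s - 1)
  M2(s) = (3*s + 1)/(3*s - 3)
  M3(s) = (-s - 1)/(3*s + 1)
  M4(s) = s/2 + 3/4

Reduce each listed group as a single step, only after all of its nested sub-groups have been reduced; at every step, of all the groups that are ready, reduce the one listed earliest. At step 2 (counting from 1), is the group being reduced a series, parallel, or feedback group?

Reducing step by step:

(1) feedback reduction of M1, M2
(2) add M3, M4 (parallel)
(3) close the feedback loop around [M1/(1+M1*M2)], (M3+M4)
Step 2: parallel.

Answer: parallel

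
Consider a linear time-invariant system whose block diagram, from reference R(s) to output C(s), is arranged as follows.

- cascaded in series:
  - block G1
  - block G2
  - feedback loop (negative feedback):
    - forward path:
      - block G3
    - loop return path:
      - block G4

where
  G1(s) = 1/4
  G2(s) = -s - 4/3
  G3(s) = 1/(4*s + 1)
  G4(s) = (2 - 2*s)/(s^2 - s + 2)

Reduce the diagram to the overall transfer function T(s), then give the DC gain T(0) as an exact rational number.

Step 1. apply the feedback formula to G3, G4 = (s^2 - s + 2)/(4*s^3 - 3*s^2 + 5*s + 4)
Step 2. series reduction of G1, G2, [G3/(1+G3*G4)] = (-3*s^3 - s^2 - 2*s - 8)/(48*s^3 - 36*s^2 + 60*s + 48)
Evaluating the step-2 result (the overall T(s)) at s = 0 gives T(0) = -8/48 = -1/6.

Final answer: -1/6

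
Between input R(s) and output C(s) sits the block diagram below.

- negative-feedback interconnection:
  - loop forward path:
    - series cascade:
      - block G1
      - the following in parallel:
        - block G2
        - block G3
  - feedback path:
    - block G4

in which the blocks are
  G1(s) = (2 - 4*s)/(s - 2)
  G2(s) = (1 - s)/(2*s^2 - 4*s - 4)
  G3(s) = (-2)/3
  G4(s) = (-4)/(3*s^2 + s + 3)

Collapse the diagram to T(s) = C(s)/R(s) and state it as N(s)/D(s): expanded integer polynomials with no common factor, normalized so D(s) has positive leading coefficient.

1. sum the parallel branches G2, G3: (-4*s^2 + 5*s + 11)/(6*s^2 - 12*s - 12)
2. cascade G1, (G2+G3): (8*s^3 - 14*s^2 - 17*s + 11)/(3*s^3 - 12*s^2 + 6*s + 12)
3. feedback reduction of (G1*(G2+G3)), G4 - this is the overall T(s), already in the required normalized form

Final answer: (24*s^5 - 34*s^4 - 41*s^3 - 26*s^2 - 40*s + 33)/(9*s^5 - 33*s^4 - 17*s^3 + 62*s^2 + 98*s - 8)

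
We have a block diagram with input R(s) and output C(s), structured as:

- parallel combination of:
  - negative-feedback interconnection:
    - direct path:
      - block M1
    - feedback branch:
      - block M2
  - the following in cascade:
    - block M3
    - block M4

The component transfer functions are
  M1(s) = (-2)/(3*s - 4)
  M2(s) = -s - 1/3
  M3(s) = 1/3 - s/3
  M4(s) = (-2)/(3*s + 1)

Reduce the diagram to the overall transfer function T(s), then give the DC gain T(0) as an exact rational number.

Step 1: reduce the feedback loop with forward M1 and return M2: (-6)/(15*s - 10)
Step 2: multiply M3, M4 (series): (2*s - 2)/(9*s + 3)
Step 3: reduce the parallel group [M1/(1+M1*M2)], (M3*M4): (30*s^2 - 104*s + 2)/(135*s^2 - 45*s - 30)
DC gain: substitute s = 0 into T(s) from step 3: T(0) = 2/(-30) = -1/15.

Therefore the answer is -1/15.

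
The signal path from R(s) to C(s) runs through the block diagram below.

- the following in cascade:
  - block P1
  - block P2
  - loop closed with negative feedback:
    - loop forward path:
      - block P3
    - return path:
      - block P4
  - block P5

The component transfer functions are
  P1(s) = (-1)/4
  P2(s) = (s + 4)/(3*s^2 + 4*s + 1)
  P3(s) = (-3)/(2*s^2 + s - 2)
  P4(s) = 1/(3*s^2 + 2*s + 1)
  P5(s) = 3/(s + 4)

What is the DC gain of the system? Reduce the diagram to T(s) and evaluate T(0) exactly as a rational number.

1. close the feedback loop around P3, P4 gives (-9*s^2 - 6*s - 3)/(6*s^4 + 7*s^3 - 2*s^2 - 3*s - 5)
2. reduce the series chain P1, P2, [P3/(1+P3*P4)], P5 gives (27*s^2 + 18*s + 9)/(72*s^6 + 180*s^5 + 112*s^4 - 40*s^3 - 116*s^2 - 92*s - 20)
The step-2 result is T(s). Setting s = 0: T(0) = 9/(-20) = -9/20.

Final answer: -9/20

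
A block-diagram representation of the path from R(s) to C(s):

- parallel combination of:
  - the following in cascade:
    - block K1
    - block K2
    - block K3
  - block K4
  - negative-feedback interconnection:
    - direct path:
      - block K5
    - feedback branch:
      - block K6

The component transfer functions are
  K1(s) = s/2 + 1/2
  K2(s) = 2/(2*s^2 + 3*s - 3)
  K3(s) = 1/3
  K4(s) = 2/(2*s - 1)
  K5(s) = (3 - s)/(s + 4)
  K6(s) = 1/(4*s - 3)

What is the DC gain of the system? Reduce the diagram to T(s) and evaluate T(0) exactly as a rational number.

The answer is -10/9.

Reasoning:
1. reduce the series chain K1, K2, K3, giving (s + 1)/(6*s^2 + 9*s - 9)
2. apply the feedback formula to K5, K6, giving (-4*s^2 + 15*s - 9)/(4*s^2 + 12*s - 9)
3. sum the parallel branches (K1*K2*K3), K4, [K5/(1+K5*K6)], giving (-48*s^5 + 188*s^4 + 424*s^3 - 523*s^2 - 21*s + 90)/(48*s^5 + 192*s^4 - 72*s^3 - 396*s^2 + 351*s - 81)
Step 3 gives the overall T(s). Then T(0) = 90/(-81) = -10/9.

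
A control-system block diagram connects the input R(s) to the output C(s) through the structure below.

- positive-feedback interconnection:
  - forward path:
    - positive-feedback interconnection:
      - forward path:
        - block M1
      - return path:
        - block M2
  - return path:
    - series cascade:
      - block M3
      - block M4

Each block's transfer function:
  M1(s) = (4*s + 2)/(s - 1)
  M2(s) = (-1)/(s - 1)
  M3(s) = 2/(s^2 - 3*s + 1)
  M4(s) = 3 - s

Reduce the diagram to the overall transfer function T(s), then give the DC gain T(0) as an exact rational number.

Reducing step by step:

Step 1 - close the feedback loop around M1, M2 -> (4*s^2 - 2*s - 2)/(s^2 + 2*s + 3)
Step 2 - combine M3, M4 in series -> (6 - 2*s)/(s^2 - 3*s + 1)
Step 3 - apply the feedback formula to [M1/(1-M1*M2)], (M3*M4) -> (4*s^4 - 14*s^3 + 8*s^2 + 4*s - 2)/(s^4 + 7*s^3 - 30*s^2 + s + 15)
The step-3 result is T(s). Setting s = 0: T(0) = -2/15.

Answer: -2/15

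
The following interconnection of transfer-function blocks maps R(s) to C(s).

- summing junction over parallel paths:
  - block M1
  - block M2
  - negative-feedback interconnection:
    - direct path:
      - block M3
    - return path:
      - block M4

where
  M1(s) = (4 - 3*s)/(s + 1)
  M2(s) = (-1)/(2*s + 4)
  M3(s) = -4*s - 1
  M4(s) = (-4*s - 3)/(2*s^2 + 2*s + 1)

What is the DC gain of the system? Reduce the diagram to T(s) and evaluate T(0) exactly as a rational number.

Step 1: apply the feedback formula to M3, M4: (-8*s^3 - 10*s^2 - 6*s - 1)/(18*s^2 + 18*s + 4)
Step 2: parallel reduction of M1, M2, [M3/(1+M3*M4)]: (-8*s^5 - 88*s^4 - 151*s^3 + 39*s^2 + 110*s + 28)/(18*s^4 + 72*s^3 + 94*s^2 + 48*s + 8)
Evaluating the step-2 result (the overall T(s)) at s = 0 gives T(0) = 28/8 = 7/2.

Therefore the answer is 7/2.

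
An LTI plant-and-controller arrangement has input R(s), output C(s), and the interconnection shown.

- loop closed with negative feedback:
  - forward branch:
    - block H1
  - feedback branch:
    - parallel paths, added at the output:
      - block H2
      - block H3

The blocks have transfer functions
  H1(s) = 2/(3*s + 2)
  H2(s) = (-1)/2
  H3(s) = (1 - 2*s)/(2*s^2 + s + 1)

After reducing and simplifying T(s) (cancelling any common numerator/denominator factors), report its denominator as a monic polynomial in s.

Step 1. sum the parallel branches H2, H3: (-2*s^2 - 5*s + 1)/(4*s^2 + 2*s + 2)
Step 2. reduce the feedback loop with forward H1 and return (H2+H3): (4*s^2 + 2*s + 2)/(6*s^3 + 5*s^2 + 3)
No further cancellation is possible in the step-2 result, so that is T(s). Its denominator becomes monic after dividing by the leading coefficient 6.

Therefore the answer is s^3 + 5*s^2/6 + 1/2.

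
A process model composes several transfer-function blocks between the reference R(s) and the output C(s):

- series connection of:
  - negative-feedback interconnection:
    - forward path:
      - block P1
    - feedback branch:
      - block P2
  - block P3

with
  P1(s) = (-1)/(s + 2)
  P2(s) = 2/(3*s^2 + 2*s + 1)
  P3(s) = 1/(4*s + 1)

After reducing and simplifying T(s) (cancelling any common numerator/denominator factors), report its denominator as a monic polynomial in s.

1. reduce the feedback loop with forward P1 and return P2, giving (-3*s^2 - 2*s - 1)/(3*s^3 + 8*s^2 + 5*s)
2. combine [P1/(1+P1*P2)], P3 in series, giving (-3*s^2 - 2*s - 1)/(12*s^4 + 35*s^3 + 28*s^2 + 5*s)
Step 2 gives the fully reduced T(s), with no common factor left to cancel. The denominator's leading coefficient is 12, so divide each of its coefficients by 12 to get the monic form.

Final answer: s^4 + 35*s^3/12 + 7*s^2/3 + 5*s/12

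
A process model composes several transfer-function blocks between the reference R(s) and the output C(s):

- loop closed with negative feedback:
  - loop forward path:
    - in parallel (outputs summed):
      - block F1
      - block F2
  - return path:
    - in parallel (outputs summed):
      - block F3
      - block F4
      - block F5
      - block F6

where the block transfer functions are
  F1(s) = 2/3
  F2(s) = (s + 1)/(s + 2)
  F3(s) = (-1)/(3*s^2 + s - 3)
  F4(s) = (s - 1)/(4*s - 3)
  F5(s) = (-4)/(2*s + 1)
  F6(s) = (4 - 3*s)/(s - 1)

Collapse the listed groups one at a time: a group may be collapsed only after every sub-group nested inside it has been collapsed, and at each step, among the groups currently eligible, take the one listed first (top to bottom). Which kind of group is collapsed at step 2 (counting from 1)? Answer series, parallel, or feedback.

The answer is parallel.

Reasoning:
Step 1 - sum the parallel branches F1, F2
Step 2 - sum the parallel branches F3, F4, F5, F6
Step 3 - close the feedback loop around (F1+F2), (F3+F4+F5+F6)
At step 2 the group reduced is parallel.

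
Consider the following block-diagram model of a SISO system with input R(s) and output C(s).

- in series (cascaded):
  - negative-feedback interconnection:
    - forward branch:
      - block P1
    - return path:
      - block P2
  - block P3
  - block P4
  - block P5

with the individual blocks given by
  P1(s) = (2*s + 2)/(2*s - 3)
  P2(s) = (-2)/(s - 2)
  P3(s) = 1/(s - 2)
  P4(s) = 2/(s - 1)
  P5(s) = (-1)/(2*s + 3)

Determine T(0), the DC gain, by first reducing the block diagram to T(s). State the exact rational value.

Reducing step by step:

Step 1. feedback reduction of P1, P2 -> (2*s^2 - 2*s - 4)/(2*s^2 - 11*s + 2)
Step 2. cascade [P1/(1+P1*P2)], P3, P4, P5 -> (-4*s - 4)/(4*s^4 - 20*s^3 - 13*s^2 + 35*s - 6)
The step-2 result is T(s). Setting s = 0: T(0) = -4/(-6) = 2/3.

Answer: 2/3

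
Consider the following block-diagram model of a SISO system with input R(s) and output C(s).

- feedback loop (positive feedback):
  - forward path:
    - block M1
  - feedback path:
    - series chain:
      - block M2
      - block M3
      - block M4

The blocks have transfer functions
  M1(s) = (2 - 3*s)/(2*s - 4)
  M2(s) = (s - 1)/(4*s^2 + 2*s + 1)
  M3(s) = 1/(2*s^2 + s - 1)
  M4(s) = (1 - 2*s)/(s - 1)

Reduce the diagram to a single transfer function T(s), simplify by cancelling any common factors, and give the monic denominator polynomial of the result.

First reduce the diagram to T(s).

[1] multiply M2, M3, M4 (series) gives (-1)/(4*s^3 + 6*s^2 + 3*s + 1)
[2] feedback reduction of M1, (M2*M3*M4) gives (-12*s^4 - 10*s^3 + 3*s^2 + 3*s + 2)/(8*s^4 - 4*s^3 - 18*s^2 - 13*s - 2)
T(s) is the step-2 result (common factors already cancelled). Leading coefficient of the denominator: 8. Divide through by 8 for the monic polynomial.

Answer: s^4 - s^3/2 - 9*s^2/4 - 13*s/8 - 1/4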